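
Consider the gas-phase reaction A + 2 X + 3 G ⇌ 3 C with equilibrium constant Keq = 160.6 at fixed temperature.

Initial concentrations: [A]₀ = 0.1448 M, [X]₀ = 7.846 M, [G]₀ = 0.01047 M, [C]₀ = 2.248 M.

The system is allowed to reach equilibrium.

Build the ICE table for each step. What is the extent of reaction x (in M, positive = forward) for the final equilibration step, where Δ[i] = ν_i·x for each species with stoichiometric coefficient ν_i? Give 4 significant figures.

Q₀ = 1.1104e+06 vs Keq = 160.6 ⇒ Q>K, reverse
Step 1:
                  A         X         G         C
  Initial    0.1448     7.846   0.01047     2.248
  Change     0.0519    0.1038    0.1557   -0.1557
  Equil      0.1967      7.95    0.1662     2.092
  solve Keq expr → x = -0.0519; check Q = 160.6

x = -0.0519 M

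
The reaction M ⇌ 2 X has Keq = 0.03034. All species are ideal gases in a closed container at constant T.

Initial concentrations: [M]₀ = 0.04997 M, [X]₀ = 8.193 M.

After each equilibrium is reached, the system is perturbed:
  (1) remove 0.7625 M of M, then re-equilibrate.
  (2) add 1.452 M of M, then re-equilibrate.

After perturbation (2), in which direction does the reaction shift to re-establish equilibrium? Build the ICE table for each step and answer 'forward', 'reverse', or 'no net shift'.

Direction: forward

Q₀ = 1343 vs Keq = 0.03034 ⇒ Q>K, reverse
Step 1:
                    M           X
  I           0.04997       8.193
  C             3.923      -7.846
  E             3.973      0.3472
  solve Keq expr → x = -3.923; check Q = 0.03034
Then remove 0.7625 M of M.
Step 2:
                    M           X
  I              3.21      0.3472
  C           0.01713    -0.03426
  E             3.228      0.3129
  solve Keq expr → x = -0.01713; check Q = 0.03034
Then add 1.452 M of M.
Step 3:
                    M           X
  I              4.68      0.3129
  C           -0.0313     0.06261
  E             4.648      0.3755
  solve Keq expr → x = 0.0313; check Q = 0.03034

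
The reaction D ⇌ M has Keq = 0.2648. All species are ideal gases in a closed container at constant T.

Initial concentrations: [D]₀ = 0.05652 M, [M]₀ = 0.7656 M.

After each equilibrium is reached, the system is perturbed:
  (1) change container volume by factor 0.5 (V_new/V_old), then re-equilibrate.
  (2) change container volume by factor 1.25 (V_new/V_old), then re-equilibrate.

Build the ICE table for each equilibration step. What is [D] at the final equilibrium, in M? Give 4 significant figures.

Q₀ = 13.55 vs Keq = 0.2648 ⇒ Q>K, reverse
Step 1:
                   D          M
  init       0.05652     0.7656
  Δ           0.5935    -0.5935
  eq            0.65     0.1721
  solve Keq expr → x = -0.5935; check Q = 0.2648
Then change container volume by factor 0.5 (V_new/V_old).
Step 2:
                   D          M
  init           1.3     0.3442
  Δ                0          0
  eq             1.3     0.3442
  solve Keq expr → x = 0; check Q = 0.2648
Then change container volume by factor 1.25 (V_new/V_old).
Step 3:
                   D          M
  init          1.04     0.2754
  Δ                0          0
  eq            1.04     0.2754
  solve Keq expr → x = 0; check Q = 0.2648

[D]_eq = 1.04 M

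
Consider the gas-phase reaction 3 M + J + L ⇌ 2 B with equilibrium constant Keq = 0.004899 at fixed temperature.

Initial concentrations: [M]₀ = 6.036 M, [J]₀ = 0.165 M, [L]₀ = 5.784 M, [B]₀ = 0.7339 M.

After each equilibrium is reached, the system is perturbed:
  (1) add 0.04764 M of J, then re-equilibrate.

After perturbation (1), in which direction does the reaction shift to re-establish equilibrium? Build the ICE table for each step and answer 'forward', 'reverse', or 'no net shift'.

Direction: forward

Q₀ = 0.002566 vs Keq = 0.004899 ⇒ Q<K, forward
Step 1:
                   M          J          L          B
  Initial      6.036      0.165      5.784     0.7339
  Change     -0.1392   -0.04641   -0.04641    0.09282
  Equil        5.897     0.1186      5.738     0.8267
  solve Keq expr → x = 0.04641; check Q = 0.004899
Then add 0.04764 M of J.
Step 2:
                   M          J          L          B
  Initial      5.897     0.1662      5.738     0.8267
  Change    -0.07825   -0.02608   -0.02608    0.05217
  Equil        5.819     0.1401      5.712     0.8789
  solve Keq expr → x = 0.02608; check Q = 0.004899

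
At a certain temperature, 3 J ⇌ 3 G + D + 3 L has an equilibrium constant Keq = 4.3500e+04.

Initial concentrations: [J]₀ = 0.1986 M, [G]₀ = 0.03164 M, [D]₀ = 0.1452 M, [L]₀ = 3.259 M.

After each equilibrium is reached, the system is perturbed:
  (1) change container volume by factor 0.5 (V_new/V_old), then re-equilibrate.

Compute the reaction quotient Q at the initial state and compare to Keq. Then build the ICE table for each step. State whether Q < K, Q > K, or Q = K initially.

Q₀ = 0.02032 vs Keq = 4.3500e+04 ⇒ Q<K, forward
Step 1:
                    J           G           D           L
  init         0.1986     0.03164      0.1452       3.259
  Δ            -0.186       0.186       0.062       0.186
  eq          0.01261      0.2176      0.2072       3.445
  solve Keq expr → x = 0.062; check Q = 4.3500e+04
Then change container volume by factor 0.5 (V_new/V_old).
Step 2:
                    J           G           D           L
  init        0.02523      0.4353      0.4144        6.89
  Δ           0.03276    -0.03276    -0.01092    -0.03276
  eq          0.05799      0.4025      0.4035       6.857
  solve Keq expr → x = -0.01092; check Q = 4.3500e+04

Q₀ = 0.02032; Q < K (proceeds forward)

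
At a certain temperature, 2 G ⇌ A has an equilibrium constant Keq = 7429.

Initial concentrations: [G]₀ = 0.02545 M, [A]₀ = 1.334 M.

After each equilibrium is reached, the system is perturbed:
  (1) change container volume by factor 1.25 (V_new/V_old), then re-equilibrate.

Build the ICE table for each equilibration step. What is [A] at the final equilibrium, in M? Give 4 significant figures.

[A]_eq = 1.071 M

Q₀ = 2060 vs Keq = 7429 ⇒ Q<K, forward
Step 1:
                   G          A
  init       0.02545      1.334
  Δ         -0.01202    0.00601
  eq         0.01343       1.34
  solve Keq expr → x = 0.00601; check Q = 7429
Then change container volume by factor 1.25 (V_new/V_old).
Step 2:
                   G          A
  init       0.01074      1.072
  Δ         0.001265 -6.3233e-04
  eq         0.01201      1.071
  solve Keq expr → x = -6.3233e-04; check Q = 7429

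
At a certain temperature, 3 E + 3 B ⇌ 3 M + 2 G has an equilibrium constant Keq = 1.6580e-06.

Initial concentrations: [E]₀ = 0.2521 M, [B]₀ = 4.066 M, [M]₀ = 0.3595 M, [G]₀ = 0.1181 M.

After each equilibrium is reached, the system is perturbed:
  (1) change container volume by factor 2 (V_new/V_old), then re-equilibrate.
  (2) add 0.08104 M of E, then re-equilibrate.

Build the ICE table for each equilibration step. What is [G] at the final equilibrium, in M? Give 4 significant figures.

[G]_eq = 0.01471 M

Q₀ = 6.0169e-04 vs Keq = 1.6580e-06 ⇒ Q>K, reverse
Step 1:
                   E          B          M          G
  init        0.2521      4.066     0.3595     0.1181
  Δ           0.1382     0.1382    -0.1382   -0.09211
  eq          0.3903      4.204     0.2213    0.02599
  solve Keq expr → x = -0.04606; check Q = 1.6580e-06
Then change container volume by factor 2 (V_new/V_old).
Step 2:
                   E          B          M          G
  init        0.1951      2.102     0.1107    0.01299
  Δ         0.004324   0.004324  -0.004324  -0.002883
  eq          0.1995      2.106     0.1063    0.01011
  solve Keq expr → x = -0.001441; check Q = 1.6580e-06
Then add 0.08104 M of E.
Step 3:
                   E          B          M          G
  init        0.2805      2.106     0.1063    0.01011
  Δ        -0.006899  -0.006899   0.006899   0.004599
  eq          0.2736        2.1     0.1132    0.01471
  solve Keq expr → x = 0.0023; check Q = 1.6580e-06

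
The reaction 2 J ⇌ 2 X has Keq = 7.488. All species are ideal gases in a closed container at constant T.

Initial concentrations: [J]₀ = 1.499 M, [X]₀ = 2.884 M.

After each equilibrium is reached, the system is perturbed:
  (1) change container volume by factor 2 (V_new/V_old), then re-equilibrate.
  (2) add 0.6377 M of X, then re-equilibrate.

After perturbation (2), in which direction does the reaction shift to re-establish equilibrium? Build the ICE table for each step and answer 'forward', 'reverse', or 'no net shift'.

Direction: reverse

Q₀ = 3.702 vs Keq = 7.488 ⇒ Q<K, forward
Step 1:
                    J           X
  I             1.499       2.884
  C            -0.326       0.326
  E             1.173        3.21
  solve Keq expr → x = 0.163; check Q = 7.488
Then change container volume by factor 2 (V_new/V_old).
Step 2:
                    J           X
  I            0.5865       1.605
  C                 0           0
  E            0.5865       1.605
  solve Keq expr → x = 0; check Q = 7.488
Then add 0.6377 M of X.
Step 3:
                    J           X
  I            0.5865       2.243
  C            0.1707     -0.1707
  E            0.7572       2.072
  solve Keq expr → x = -0.08534; check Q = 7.488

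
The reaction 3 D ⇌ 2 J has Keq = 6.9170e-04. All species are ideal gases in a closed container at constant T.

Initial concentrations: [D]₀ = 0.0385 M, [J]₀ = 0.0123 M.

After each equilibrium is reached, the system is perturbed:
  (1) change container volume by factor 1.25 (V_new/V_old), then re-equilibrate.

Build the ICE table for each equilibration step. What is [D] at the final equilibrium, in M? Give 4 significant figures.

Q₀ = 2.651 vs Keq = 6.9170e-04 ⇒ Q>K, reverse
Step 1:
                   D          J
  init        0.0385     0.0123
  Δ          0.01792   -0.01195
  eq         0.05642 3.5247e-04
  solve Keq expr → x = -0.005974; check Q = 6.9170e-04
Then change container volume by factor 1.25 (V_new/V_old).
Step 2:
                   D          J
  init       0.04514 2.8198e-04
  Δ       4.4099e-05 -2.9399e-05
  eq         0.04518 2.5258e-04
  solve Keq expr → x = -1.4700e-05; check Q = 6.9170e-04

[D]_eq = 0.04518 M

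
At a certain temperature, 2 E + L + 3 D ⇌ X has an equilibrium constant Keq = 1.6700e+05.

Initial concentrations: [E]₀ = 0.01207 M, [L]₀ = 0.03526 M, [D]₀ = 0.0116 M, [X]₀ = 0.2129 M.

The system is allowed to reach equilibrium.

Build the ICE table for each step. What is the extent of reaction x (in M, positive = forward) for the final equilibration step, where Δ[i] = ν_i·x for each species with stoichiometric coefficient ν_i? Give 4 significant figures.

x = -0.03747 M

Q₀ = 2.6552e+10 vs Keq = 1.6700e+05 ⇒ Q>K, reverse
Step 1:
                  E         L         D         X
  init      0.01207   0.03526    0.0116    0.2129
  Δ         0.07495   0.03747    0.1124  -0.03747
  eq        0.08702   0.07273     0.124    0.1754
  solve Keq expr → x = -0.03747; check Q = 1.6700e+05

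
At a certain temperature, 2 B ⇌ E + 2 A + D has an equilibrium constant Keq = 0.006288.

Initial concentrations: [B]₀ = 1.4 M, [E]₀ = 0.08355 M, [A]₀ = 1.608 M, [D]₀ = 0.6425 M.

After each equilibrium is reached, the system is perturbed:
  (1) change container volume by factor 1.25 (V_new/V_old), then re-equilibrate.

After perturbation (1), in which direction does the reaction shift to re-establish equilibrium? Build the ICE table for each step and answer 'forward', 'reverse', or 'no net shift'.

Direction: forward

Q₀ = 0.07082 vs Keq = 0.006288 ⇒ Q>K, reverse
Step 1:
                  B         E         A         D
  Initial       1.4   0.08355     1.608    0.6425
  Change     0.1427  -0.07135   -0.1427  -0.07135
  Equil       1.543    0.0122     1.465    0.5712
  solve Keq expr → x = -0.07135; check Q = 0.006288
Then change container volume by factor 1.25 (V_new/V_old).
Step 2:
                  B         E         A         D
  Initial     1.234  0.009762     1.172    0.4569
  Change  -0.009703  0.004852  0.009703  0.004852
  Equil       1.224   0.01461     1.182    0.4618
  solve Keq expr → x = 0.004852; check Q = 0.006288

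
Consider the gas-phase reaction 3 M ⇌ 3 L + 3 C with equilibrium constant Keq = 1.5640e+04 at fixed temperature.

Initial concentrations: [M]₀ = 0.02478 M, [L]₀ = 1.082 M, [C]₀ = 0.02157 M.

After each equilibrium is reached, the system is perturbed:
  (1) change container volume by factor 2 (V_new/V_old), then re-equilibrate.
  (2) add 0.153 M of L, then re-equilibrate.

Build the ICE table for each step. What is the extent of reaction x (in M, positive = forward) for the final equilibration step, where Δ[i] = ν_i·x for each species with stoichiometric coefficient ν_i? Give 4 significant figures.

x = -4.4931e-05 M

Q₀ = 0.8355 vs Keq = 1.5640e+04 ⇒ Q<K, forward
Step 1:
                    M           L           C
  I           0.02478       1.082     0.02157
  C          -0.02282     0.02282     0.02282
  E          0.001961       1.105     0.04439
  solve Keq expr → x = 0.007606; check Q = 1.5640e+04
Then change container volume by factor 2 (V_new/V_old).
Step 2:
                    M           L           C
  I        9.8052e-04      0.5524     0.02219
  C       -4.7924e-04  4.7924e-04  4.7924e-04
  E        5.0128e-04      0.5529     0.02267
  solve Keq expr → x = 1.5975e-04; check Q = 1.5640e+04
Then add 0.153 M of L.
Step 3:
                    M           L           C
  I        5.0128e-04      0.7059     0.02267
  C        1.3479e-04 -1.3479e-04 -1.3479e-04
  E        6.3607e-04      0.7058     0.02254
  solve Keq expr → x = -4.4931e-05; check Q = 1.5640e+04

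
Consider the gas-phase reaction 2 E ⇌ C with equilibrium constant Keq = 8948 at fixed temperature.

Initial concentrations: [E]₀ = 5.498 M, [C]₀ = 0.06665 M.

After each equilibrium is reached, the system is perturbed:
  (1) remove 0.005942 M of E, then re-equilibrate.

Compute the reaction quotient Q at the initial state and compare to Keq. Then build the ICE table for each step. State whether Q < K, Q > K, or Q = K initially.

Q₀ = 0.002205; Q < K (proceeds forward)

Q₀ = 0.002205 vs Keq = 8948 ⇒ Q<K, forward
Step 1:
                  E         C
  init        5.498   0.06665
  Δ           -5.48      2.74
  eq        0.01771     2.807
  solve Keq expr → x = 2.74; check Q = 8948
Then remove 0.005942 M of E.
Step 2:
                  E         C
  init      0.01177     2.807
  Δ        0.005933 -0.002966
  eq         0.0177     2.804
  solve Keq expr → x = -0.002966; check Q = 8948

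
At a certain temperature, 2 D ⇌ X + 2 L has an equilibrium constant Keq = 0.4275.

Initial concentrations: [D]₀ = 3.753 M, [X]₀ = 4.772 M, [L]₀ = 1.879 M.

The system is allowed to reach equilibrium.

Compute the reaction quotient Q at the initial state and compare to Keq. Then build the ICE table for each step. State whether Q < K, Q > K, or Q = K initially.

Q₀ = 1.196; Q > K (proceeds reverse)

Q₀ = 1.196 vs Keq = 0.4275 ⇒ Q>K, reverse
Step 1:
                    D           X           L
  I             3.753       4.772       1.879
  C            0.5517     -0.2758     -0.5517
  E             4.305       4.496       1.327
  solve Keq expr → x = -0.2758; check Q = 0.4275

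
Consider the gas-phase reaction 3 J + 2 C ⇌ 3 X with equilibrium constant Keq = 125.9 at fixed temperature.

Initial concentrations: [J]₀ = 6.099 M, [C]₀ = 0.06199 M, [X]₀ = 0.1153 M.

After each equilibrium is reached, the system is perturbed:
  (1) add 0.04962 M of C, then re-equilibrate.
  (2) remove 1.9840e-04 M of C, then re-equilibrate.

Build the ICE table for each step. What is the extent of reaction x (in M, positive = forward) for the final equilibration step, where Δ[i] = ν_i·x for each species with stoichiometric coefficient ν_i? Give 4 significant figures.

Q₀ = 0.001758 vs Keq = 125.9 ⇒ Q<K, forward
Step 1:
                    J           C           X
  I             6.099     0.06199      0.1153
  C          -0.09213    -0.06142     0.09213
  E             6.007  5.7189e-04      0.2074
  solve Keq expr → x = 0.03071; check Q = 125.9
Then add 0.04962 M of C.
Step 2:
                    J           C           X
  I             6.007     0.05019      0.2074
  C          -0.07391    -0.04927     0.07391
  E             5.933  9.2027e-04      0.2813
  solve Keq expr → x = 0.02464; check Q = 125.9
Then remove 1.9840e-04 M of C.
Step 3:
                    J           C           X
  I             5.933  7.2187e-04      0.2813
  C        2.9532e-04  1.9688e-04 -2.9532e-04
  E             5.933  9.1875e-04       0.281
  solve Keq expr → x = -9.8441e-05; check Q = 125.9

x = -9.8441e-05 M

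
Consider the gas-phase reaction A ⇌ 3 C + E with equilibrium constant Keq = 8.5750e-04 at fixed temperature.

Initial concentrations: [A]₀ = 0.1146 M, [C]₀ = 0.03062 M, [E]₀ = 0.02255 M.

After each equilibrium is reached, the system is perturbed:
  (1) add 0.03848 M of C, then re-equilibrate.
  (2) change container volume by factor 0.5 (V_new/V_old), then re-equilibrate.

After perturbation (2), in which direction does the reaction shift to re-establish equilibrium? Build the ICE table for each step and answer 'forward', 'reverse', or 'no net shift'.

Direction: reverse

Q₀ = 5.6491e-06 vs Keq = 8.5750e-04 ⇒ Q<K, forward
Step 1:
                    A           C           E
  I            0.1146     0.03062     0.02255
  C          -0.02778     0.08333     0.02778
  E           0.08682      0.1139     0.05033
  solve Keq expr → x = 0.02778; check Q = 8.5750e-04
Then add 0.03848 M of C.
Step 2:
                    A           C           E
  I           0.08682      0.1524     0.05033
  C          0.008928    -0.02678   -0.008928
  E           0.09575      0.1256      0.0414
  solve Keq expr → x = -0.008928; check Q = 8.5750e-04
Then change container volume by factor 0.5 (V_new/V_old).
Step 3:
                    A           C           E
  I            0.1915      0.2513      0.0828
  C           0.03191    -0.09572    -0.03191
  E            0.2234      0.1556     0.05089
  solve Keq expr → x = -0.03191; check Q = 8.5750e-04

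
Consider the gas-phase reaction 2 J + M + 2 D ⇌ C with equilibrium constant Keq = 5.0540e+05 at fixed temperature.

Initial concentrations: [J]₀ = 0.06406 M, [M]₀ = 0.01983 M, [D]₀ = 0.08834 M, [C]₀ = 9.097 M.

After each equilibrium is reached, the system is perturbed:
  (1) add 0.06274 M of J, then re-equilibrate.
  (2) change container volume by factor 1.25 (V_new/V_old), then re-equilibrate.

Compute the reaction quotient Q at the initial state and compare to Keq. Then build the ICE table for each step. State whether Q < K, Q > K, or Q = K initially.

Q₀ = 1.4325e+07 vs Keq = 5.0540e+05 ⇒ Q>K, reverse
Step 1:
                  J         M         D         C
  init      0.06406   0.01983   0.08834     9.097
  Δ         0.06155   0.03078   0.06155  -0.03078
  eq         0.1256   0.05061    0.1499     9.066
  solve Keq expr → x = -0.03078; check Q = 5.0540e+05
Then add 0.06274 M of J.
Step 2:
                  J         M         D         C
  init       0.1884   0.05061    0.1499     9.066
  Δ        -0.02195  -0.01098  -0.02195   0.01098
  eq         0.1664   0.03963    0.1279     9.077
  solve Keq expr → x = 0.01098; check Q = 5.0540e+05
Then change container volume by factor 1.25 (V_new/V_old).
Step 3:
                  J         M         D         C
  init       0.1331    0.0317    0.1024     7.262
  Δ         0.01952  0.009761   0.01952 -0.009761
  eq         0.1526   0.04146    0.1219     7.252
  solve Keq expr → x = -0.009761; check Q = 5.0540e+05

Q₀ = 1.4325e+07; Q > K (proceeds reverse)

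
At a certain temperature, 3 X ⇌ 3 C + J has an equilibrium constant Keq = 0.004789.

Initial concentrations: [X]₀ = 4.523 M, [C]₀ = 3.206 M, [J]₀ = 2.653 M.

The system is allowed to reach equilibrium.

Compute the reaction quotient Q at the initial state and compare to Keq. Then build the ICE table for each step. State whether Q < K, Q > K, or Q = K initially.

Q₀ = 0.9448 vs Keq = 0.004789 ⇒ Q>K, reverse
Step 1:
                  X         C         J
  init        4.523     3.206     2.653
  Δ           2.279    -2.279   -0.7597
  eq          6.802    0.9268     1.893
  solve Keq expr → x = -0.7597; check Q = 0.004789

Q₀ = 0.9448; Q > K (proceeds reverse)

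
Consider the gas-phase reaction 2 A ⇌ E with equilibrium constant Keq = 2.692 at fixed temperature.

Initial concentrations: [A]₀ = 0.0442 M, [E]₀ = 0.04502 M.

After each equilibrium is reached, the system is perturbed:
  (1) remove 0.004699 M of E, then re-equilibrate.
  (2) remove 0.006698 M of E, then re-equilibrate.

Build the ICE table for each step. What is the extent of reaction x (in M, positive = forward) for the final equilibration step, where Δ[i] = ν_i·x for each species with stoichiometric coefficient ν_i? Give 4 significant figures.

Q₀ = 23.04 vs Keq = 2.692 ⇒ Q>K, reverse
Step 1:
                   A          E
  init        0.0442    0.04502
  Δ          0.04612   -0.02306
  eq         0.09032    0.02196
  solve Keq expr → x = -0.02306; check Q = 2.692
Then remove 0.004699 M of E.
Step 2:
                   A          E
  init       0.09032    0.01726
  Δ        -0.004828   0.002414
  eq         0.08549    0.01968
  solve Keq expr → x = 0.002414; check Q = 2.692
Then remove 0.006698 M of E.
Step 3:
                   A          E
  init       0.08549    0.01298
  Δ        -0.007117   0.003558
  eq         0.07837    0.01654
  solve Keq expr → x = 0.003558; check Q = 2.692

x = 0.003558 M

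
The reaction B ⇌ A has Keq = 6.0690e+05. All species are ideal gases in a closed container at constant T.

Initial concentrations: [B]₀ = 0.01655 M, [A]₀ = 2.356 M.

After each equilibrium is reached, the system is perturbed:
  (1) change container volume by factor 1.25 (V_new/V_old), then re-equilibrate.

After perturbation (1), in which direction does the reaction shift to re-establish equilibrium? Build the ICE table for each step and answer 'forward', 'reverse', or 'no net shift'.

Q₀ = 142.4 vs Keq = 6.0690e+05 ⇒ Q<K, forward
Step 1:
                    B           A
  I           0.01655       2.356
  C          -0.01655     0.01655
  E        3.9093e-06       2.373
  solve Keq expr → x = 0.01655; check Q = 6.0690e+05
Then change container volume by factor 1.25 (V_new/V_old).
Step 2:
                    B           A
  I        3.1274e-06       1.898
  C                 0           0
  E        3.1274e-06       1.898
  solve Keq expr → x = 0; check Q = 6.0690e+05

Direction: no net shift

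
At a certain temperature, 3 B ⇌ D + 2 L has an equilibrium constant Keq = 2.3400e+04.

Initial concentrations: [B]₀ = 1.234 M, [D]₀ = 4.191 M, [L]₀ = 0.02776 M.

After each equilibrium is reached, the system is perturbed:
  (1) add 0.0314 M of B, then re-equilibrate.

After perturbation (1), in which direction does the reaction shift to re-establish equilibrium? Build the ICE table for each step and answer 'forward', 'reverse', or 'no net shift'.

Q₀ = 0.001719 vs Keq = 2.3400e+04 ⇒ Q<K, forward
Step 1:
                   B          D          L
  init         1.234      4.191    0.02776
  Δ           -1.183     0.3944     0.7888
  eq         0.05074      4.585     0.8166
  solve Keq expr → x = 0.3944; check Q = 2.3400e+04
Then add 0.0314 M of B.
Step 2:
                   B          D          L
  init       0.08214      4.585     0.8166
  Δ         -0.03052    0.01017    0.02035
  eq         0.05162      4.596     0.8369
  solve Keq expr → x = 0.01017; check Q = 2.3400e+04

Direction: forward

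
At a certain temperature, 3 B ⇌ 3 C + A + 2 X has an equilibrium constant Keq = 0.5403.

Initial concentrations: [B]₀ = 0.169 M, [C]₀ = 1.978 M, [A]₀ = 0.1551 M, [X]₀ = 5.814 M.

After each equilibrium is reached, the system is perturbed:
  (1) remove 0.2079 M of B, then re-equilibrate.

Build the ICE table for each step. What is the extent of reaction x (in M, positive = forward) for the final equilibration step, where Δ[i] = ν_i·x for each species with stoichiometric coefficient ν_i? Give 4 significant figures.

Q₀ = 8406 vs Keq = 0.5403 ⇒ Q>K, reverse
Step 1:
                    B           C           A           X
  I             0.169       1.978      0.1551       5.814
  C            0.4615     -0.4615     -0.1538     -0.3076
  E            0.6305       1.517     0.00128       5.506
  solve Keq expr → x = -0.1538; check Q = 0.5403
Then remove 0.2079 M of B.
Step 2:
                    B           C           A           X
  I            0.4226       1.517     0.00128       5.506
  C          0.002656   -0.002656 -8.8519e-04    -0.00177
  E            0.4252       1.514  3.9512e-04       5.505
  solve Keq expr → x = -8.8519e-04; check Q = 0.5403

x = -8.8519e-04 M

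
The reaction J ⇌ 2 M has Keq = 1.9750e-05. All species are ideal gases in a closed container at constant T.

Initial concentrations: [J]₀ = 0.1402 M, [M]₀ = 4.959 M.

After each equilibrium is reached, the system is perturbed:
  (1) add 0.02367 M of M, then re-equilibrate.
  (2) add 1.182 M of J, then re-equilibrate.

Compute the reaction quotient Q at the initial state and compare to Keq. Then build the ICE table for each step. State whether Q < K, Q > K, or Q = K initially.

Q₀ = 175.4 vs Keq = 1.9750e-05 ⇒ Q>K, reverse
Step 1:
                    J           M
  init         0.1402       4.959
  Δ             2.476      -4.952
  eq            2.616    0.007188
  solve Keq expr → x = -2.476; check Q = 1.9750e-05
Then add 0.02367 M of M.
Step 2:
                    J           M
  init          2.616     0.03086
  Δ           0.01183    -0.02365
  eq            2.628    0.007204
  solve Keq expr → x = -0.01183; check Q = 1.9750e-05
Then add 1.182 M of J.
Step 3:
                    J           M
  init           3.81    0.007204
  Δ       -7.3467e-04    0.001469
  eq            3.809    0.008674
  solve Keq expr → x = 7.3467e-04; check Q = 1.9750e-05

Q₀ = 175.4; Q > K (proceeds reverse)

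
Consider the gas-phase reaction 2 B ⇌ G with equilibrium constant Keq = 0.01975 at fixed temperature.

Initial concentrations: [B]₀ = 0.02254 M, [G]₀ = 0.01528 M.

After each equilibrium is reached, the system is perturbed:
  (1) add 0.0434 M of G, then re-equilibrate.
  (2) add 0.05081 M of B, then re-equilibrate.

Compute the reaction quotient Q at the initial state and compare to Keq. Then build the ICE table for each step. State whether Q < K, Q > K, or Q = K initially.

Q₀ = 30.08; Q > K (proceeds reverse)

Q₀ = 30.08 vs Keq = 0.01975 ⇒ Q>K, reverse
Step 1:
                    B           G
  Initial     0.02254     0.01528
  Change      0.03045    -0.01522
  Equil       0.05299  5.5455e-05
  solve Keq expr → x = -0.01522; check Q = 0.01975
Then add 0.0434 M of G.
Step 2:
                    B           G
  Initial     0.05299     0.04346
  Change      0.08615    -0.04307
  Equil        0.1391  3.8233e-04
  solve Keq expr → x = -0.04307; check Q = 0.01975
Then add 0.05081 M of B.
Step 3:
                    B           G
  Initial      0.1899  3.8233e-04
  Change  -6.5072e-04  3.2536e-04
  Equil        0.1893  7.0769e-04
  solve Keq expr → x = 3.2536e-04; check Q = 0.01975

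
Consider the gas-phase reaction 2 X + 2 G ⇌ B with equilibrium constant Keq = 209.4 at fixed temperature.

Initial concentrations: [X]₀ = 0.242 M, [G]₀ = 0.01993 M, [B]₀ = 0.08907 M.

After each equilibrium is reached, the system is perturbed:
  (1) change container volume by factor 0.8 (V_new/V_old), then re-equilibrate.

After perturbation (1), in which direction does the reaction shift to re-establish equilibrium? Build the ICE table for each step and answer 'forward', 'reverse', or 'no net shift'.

Direction: forward

Q₀ = 3829 vs Keq = 209.4 ⇒ Q>K, reverse
Step 1:
                    X           G           B
  init          0.242     0.01993     0.08907
  Δ           0.04307     0.04307    -0.02153
  eq           0.2851       0.063     0.06754
  solve Keq expr → x = -0.02153; check Q = 209.4
Then change container volume by factor 0.8 (V_new/V_old).
Step 2:
                    X           G           B
  init         0.3563     0.07875     0.08442
  Δ          -0.01676    -0.01676    0.008378
  eq           0.3396     0.06199      0.0928
  solve Keq expr → x = 0.008378; check Q = 209.4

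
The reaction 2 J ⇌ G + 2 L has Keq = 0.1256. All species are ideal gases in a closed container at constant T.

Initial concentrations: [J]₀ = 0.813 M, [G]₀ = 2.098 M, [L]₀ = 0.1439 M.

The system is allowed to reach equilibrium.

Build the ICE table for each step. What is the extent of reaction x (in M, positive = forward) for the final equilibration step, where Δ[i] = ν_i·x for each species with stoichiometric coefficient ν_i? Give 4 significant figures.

x = 0.02171 M

Q₀ = 0.06573 vs Keq = 0.1256 ⇒ Q<K, forward
Step 1:
                   J          G          L
  Initial      0.813      2.098     0.1439
  Change    -0.04343    0.02171    0.04343
  Equil       0.7696       2.12     0.1873
  solve Keq expr → x = 0.02171; check Q = 0.1256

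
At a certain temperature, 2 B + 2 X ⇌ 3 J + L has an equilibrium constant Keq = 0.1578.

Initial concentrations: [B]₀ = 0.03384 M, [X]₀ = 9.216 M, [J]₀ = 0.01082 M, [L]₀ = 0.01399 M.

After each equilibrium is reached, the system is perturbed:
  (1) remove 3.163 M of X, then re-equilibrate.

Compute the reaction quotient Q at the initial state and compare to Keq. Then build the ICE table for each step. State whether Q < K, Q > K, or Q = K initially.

Q₀ = 1.8220e-07 vs Keq = 0.1578 ⇒ Q<K, forward
Step 1:
                   B          X          J          L
  I          0.03384      9.216    0.01082    0.01399
  C         -0.03313   -0.03313    0.04969    0.01656
  E       7.1325e-04      9.183    0.06051    0.03055
  solve Keq expr → x = 0.01656; check Q = 0.1578
Then remove 3.163 M of X.
Step 2:
                   B          X          J          L
  I       7.1325e-04       6.02    0.06051    0.03055
  C       3.5714e-04 3.5714e-04 -5.3571e-04 -1.7857e-04
  E          0.00107       6.02    0.05997    0.03037
  solve Keq expr → x = -1.7857e-04; check Q = 0.1578

Q₀ = 1.8220e-07; Q < K (proceeds forward)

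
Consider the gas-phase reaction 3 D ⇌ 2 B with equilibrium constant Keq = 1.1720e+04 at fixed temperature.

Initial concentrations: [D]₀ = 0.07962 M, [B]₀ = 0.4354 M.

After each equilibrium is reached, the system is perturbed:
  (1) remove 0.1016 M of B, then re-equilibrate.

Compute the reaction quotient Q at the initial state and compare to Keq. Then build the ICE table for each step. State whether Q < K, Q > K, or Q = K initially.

Q₀ = 375.6 vs Keq = 1.1720e+04 ⇒ Q<K, forward
Step 1:
                    D           B
  init        0.07962      0.4354
  Δ          -0.05298     0.03532
  eq          0.02664      0.4707
  solve Keq expr → x = 0.01766; check Q = 1.1720e+04
Then remove 0.1016 M of B.
Step 2:
                    D           B
  init        0.02664      0.3691
  Δ         -0.003881    0.002587
  eq          0.02276      0.3717
  solve Keq expr → x = 0.001294; check Q = 1.1720e+04

Q₀ = 375.6; Q < K (proceeds forward)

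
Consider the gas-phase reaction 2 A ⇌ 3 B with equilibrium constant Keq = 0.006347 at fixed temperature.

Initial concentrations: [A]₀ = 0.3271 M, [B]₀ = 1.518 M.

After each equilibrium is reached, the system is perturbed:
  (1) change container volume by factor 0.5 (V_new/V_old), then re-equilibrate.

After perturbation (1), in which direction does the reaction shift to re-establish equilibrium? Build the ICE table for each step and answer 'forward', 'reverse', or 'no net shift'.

Q₀ = 32.69 vs Keq = 0.006347 ⇒ Q>K, reverse
Step 1:
                  A         B
  init       0.3271     1.518
  Δ          0.8726    -1.309
  eq            1.2     0.209
  solve Keq expr → x = -0.4363; check Q = 0.006347
Then change container volume by factor 0.5 (V_new/V_old).
Step 2:
                  A         B
  init        2.399    0.4181
  Δ         0.05418  -0.08128
  eq          2.454    0.3368
  solve Keq expr → x = -0.02709; check Q = 0.006347

Direction: reverse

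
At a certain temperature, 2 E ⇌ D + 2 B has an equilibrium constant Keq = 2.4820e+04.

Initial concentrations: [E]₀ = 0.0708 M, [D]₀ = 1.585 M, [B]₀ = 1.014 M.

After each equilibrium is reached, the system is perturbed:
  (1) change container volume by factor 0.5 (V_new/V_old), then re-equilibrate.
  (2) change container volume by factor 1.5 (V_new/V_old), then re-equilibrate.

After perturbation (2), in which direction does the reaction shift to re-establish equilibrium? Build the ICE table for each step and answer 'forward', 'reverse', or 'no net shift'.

Direction: forward

Q₀ = 325.1 vs Keq = 2.4820e+04 ⇒ Q<K, forward
Step 1:
                  E         D         B
  Initial    0.0708     1.585     1.014
  Change   -0.06212   0.03106   0.06212
  Equil    0.008683     1.616     1.076
  solve Keq expr → x = 0.03106; check Q = 2.4820e+04
Then change container volume by factor 0.5 (V_new/V_old).
Step 2:
                  E         D         B
  Initial   0.01737     3.232     2.152
  Change   0.007099  -0.00355 -0.007099
  Equil     0.02447     3.229     2.145
  solve Keq expr → x = -0.00355; check Q = 2.4820e+04
Then change container volume by factor 1.5 (V_new/V_old).
Step 3:
                  E         D         B
  Initial   0.01631     2.152      1.43
  Change  -0.002961   0.00148  0.002961
  Equil     0.01335     2.154     1.433
  solve Keq expr → x = 0.00148; check Q = 2.4820e+04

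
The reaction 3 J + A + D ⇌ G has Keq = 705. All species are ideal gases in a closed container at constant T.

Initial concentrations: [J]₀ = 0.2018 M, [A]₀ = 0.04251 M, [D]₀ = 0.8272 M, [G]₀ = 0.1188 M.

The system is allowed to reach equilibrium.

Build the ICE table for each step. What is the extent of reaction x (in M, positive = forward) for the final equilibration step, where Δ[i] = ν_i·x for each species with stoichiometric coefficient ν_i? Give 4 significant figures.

x = 0.006585 M

Q₀ = 411.1 vs Keq = 705 ⇒ Q<K, forward
Step 1:
                  J         A         D         G
  Initial    0.2018   0.04251    0.8272    0.1188
  Change   -0.01976 -0.006585 -0.006585  0.006585
  Equil       0.182   0.03592    0.8206    0.1254
  solve Keq expr → x = 0.006585; check Q = 705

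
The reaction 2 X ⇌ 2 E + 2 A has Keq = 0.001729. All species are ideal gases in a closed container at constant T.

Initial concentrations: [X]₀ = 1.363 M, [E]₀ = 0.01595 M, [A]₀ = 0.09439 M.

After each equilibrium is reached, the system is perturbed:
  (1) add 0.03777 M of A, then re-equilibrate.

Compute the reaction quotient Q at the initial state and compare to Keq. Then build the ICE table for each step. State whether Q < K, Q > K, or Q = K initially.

Q₀ = 1.2201e-06; Q < K (proceeds forward)

Q₀ = 1.2201e-06 vs Keq = 0.001729 ⇒ Q<K, forward
Step 1:
                   X          E          A
  init         1.363    0.01595    0.09439
  Δ          -0.1709     0.1709     0.1709
  eq           1.192     0.1868     0.2653
  solve Keq expr → x = 0.08545; check Q = 0.001729
Then add 0.03777 M of A.
Step 2:
                   X          E          A
  init         1.192     0.1868     0.3031
  Δ          0.01363   -0.01363   -0.01363
  eq           1.206     0.1732     0.2894
  solve Keq expr → x = -0.006814; check Q = 0.001729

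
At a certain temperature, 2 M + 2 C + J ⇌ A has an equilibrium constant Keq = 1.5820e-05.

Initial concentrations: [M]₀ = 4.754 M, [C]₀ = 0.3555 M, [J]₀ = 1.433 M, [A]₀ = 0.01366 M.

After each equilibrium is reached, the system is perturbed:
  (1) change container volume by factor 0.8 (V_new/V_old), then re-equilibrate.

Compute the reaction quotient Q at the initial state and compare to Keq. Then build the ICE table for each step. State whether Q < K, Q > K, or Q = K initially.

Q₀ = 0.003337; Q > K (proceeds reverse)

Q₀ = 0.003337 vs Keq = 1.5820e-05 ⇒ Q>K, reverse
Step 1:
                   M          C          J          A
  Initial      4.754     0.3555      1.433    0.01366
  Change     0.02717    0.02717    0.01358   -0.01358
  Equil        4.781     0.3827      1.447 7.6605e-05
  solve Keq expr → x = -0.01358; check Q = 1.5820e-05
Then change container volume by factor 0.8 (V_new/V_old).
Step 2:
                   M          C          J          A
  Initial      5.976     0.4783      1.808 9.5757e-05
  Change  -2.7543e-04 -2.7543e-04 -1.3772e-04 1.3772e-04
  Equil        5.976     0.4781      1.808 2.3347e-04
  solve Keq expr → x = 1.3772e-04; check Q = 1.5820e-05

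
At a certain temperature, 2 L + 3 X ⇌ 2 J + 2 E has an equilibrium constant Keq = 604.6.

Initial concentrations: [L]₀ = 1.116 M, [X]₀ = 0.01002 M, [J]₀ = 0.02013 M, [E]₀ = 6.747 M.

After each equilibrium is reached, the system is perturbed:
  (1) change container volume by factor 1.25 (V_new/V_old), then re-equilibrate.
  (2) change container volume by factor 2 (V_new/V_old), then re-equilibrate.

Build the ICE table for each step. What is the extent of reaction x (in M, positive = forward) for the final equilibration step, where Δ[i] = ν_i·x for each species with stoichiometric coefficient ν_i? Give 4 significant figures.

Q₀ = 1.4722e+04 vs Keq = 604.6 ⇒ Q>K, reverse
Step 1:
                    L           X           J           E
  Initial       1.116     0.01002     0.02013       6.747
  Change     0.007464      0.0112   -0.007464   -0.007464
  Equil         1.123     0.02122     0.01267        6.74
  solve Keq expr → x = -0.003732; check Q = 604.6
Then change container volume by factor 1.25 (V_new/V_old).
Step 2:
                    L           X           J           E
  Initial      0.8988     0.01697     0.01013       5.392
  Change   4.8043e-04  7.2065e-04 -4.8043e-04 -4.8043e-04
  Equil        0.8993     0.01769    0.009653       5.391
  solve Keq expr → x = -2.4022e-04; check Q = 604.6
Then change container volume by factor 2 (V_new/V_old).
Step 3:
                    L           X           J           E
  Initial      0.4496    0.008847    0.004826       2.696
  Change   7.4192e-04    0.001113 -7.4192e-04 -7.4192e-04
  Equil        0.4504    0.009959    0.004084       2.695
  solve Keq expr → x = -3.7096e-04; check Q = 604.6

x = -3.7096e-04 M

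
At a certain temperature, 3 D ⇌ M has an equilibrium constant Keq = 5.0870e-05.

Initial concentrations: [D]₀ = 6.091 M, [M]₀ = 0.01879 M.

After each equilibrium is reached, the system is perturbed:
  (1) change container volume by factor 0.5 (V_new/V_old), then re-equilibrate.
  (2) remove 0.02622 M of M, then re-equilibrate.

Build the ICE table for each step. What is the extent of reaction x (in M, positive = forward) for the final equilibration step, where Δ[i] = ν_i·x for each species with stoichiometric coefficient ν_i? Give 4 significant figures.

x = 0.0246 M

Q₀ = 8.3150e-05 vs Keq = 5.0870e-05 ⇒ Q>K, reverse
Step 1:
                   D          M
  Initial      6.091    0.01879
  Change     0.02152  -0.007172
  Equil        6.113    0.01162
  solve Keq expr → x = -0.007172; check Q = 5.0870e-05
Then change container volume by factor 0.5 (V_new/V_old).
Step 2:
                   D          M
  Initial      12.23    0.02324
  Change     -0.1959    0.06531
  Equil        12.03    0.08854
  solve Keq expr → x = 0.06531; check Q = 5.0870e-05
Then remove 0.02622 M of M.
Step 3:
                   D          M
  Initial      12.03    0.06232
  Change     -0.0738     0.0246
  Equil        11.96    0.08692
  solve Keq expr → x = 0.0246; check Q = 5.0870e-05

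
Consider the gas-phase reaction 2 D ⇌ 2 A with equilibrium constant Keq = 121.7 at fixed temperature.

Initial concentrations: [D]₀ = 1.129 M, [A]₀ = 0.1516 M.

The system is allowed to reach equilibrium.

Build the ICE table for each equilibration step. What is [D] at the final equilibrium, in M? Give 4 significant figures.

[D]_eq = 0.1064 M

Q₀ = 0.01803 vs Keq = 121.7 ⇒ Q<K, forward
Step 1:
                    D           A
  init          1.129      0.1516
  Δ            -1.023       1.023
  eq           0.1064       1.174
  solve Keq expr → x = 0.5113; check Q = 121.7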